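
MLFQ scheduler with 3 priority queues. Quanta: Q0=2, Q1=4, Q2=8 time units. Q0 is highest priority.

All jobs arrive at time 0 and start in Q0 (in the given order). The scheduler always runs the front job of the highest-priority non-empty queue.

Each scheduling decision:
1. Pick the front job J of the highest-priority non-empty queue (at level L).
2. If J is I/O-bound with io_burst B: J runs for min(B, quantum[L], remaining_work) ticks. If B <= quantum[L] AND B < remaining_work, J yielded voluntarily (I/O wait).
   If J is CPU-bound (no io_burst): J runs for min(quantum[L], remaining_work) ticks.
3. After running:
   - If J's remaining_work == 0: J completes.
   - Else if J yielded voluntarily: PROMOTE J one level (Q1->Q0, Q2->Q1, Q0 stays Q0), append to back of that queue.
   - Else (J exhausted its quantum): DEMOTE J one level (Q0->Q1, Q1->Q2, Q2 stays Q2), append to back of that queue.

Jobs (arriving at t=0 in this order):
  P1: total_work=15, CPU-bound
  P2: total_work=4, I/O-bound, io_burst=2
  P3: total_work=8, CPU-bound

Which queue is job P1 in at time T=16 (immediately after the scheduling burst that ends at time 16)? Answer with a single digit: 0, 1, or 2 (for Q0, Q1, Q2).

Answer: 2

Derivation:
t=0-2: P1@Q0 runs 2, rem=13, quantum used, demote→Q1. Q0=[P2,P3] Q1=[P1] Q2=[]
t=2-4: P2@Q0 runs 2, rem=2, I/O yield, promote→Q0. Q0=[P3,P2] Q1=[P1] Q2=[]
t=4-6: P3@Q0 runs 2, rem=6, quantum used, demote→Q1. Q0=[P2] Q1=[P1,P3] Q2=[]
t=6-8: P2@Q0 runs 2, rem=0, completes. Q0=[] Q1=[P1,P3] Q2=[]
t=8-12: P1@Q1 runs 4, rem=9, quantum used, demote→Q2. Q0=[] Q1=[P3] Q2=[P1]
t=12-16: P3@Q1 runs 4, rem=2, quantum used, demote→Q2. Q0=[] Q1=[] Q2=[P1,P3]
t=16-24: P1@Q2 runs 8, rem=1, quantum used, demote→Q2. Q0=[] Q1=[] Q2=[P3,P1]
t=24-26: P3@Q2 runs 2, rem=0, completes. Q0=[] Q1=[] Q2=[P1]
t=26-27: P1@Q2 runs 1, rem=0, completes. Q0=[] Q1=[] Q2=[]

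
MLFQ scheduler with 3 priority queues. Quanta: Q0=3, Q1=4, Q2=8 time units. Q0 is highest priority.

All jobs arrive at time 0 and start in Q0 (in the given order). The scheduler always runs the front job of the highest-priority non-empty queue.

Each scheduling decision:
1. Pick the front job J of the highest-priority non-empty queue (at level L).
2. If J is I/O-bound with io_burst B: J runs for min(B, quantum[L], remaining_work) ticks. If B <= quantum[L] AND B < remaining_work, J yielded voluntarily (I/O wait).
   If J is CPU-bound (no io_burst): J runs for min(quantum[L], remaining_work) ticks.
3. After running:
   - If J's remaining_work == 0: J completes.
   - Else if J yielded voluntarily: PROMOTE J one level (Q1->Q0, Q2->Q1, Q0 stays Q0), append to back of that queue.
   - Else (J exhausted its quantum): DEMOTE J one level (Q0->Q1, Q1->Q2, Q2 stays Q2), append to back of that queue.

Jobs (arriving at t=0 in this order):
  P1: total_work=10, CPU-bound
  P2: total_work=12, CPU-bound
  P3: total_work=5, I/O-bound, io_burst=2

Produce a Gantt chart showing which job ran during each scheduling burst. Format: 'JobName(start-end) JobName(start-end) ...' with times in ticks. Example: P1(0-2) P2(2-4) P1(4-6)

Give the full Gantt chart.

Answer: P1(0-3) P2(3-6) P3(6-8) P3(8-10) P3(10-11) P1(11-15) P2(15-19) P1(19-22) P2(22-27)

Derivation:
t=0-3: P1@Q0 runs 3, rem=7, quantum used, demote→Q1. Q0=[P2,P3] Q1=[P1] Q2=[]
t=3-6: P2@Q0 runs 3, rem=9, quantum used, demote→Q1. Q0=[P3] Q1=[P1,P2] Q2=[]
t=6-8: P3@Q0 runs 2, rem=3, I/O yield, promote→Q0. Q0=[P3] Q1=[P1,P2] Q2=[]
t=8-10: P3@Q0 runs 2, rem=1, I/O yield, promote→Q0. Q0=[P3] Q1=[P1,P2] Q2=[]
t=10-11: P3@Q0 runs 1, rem=0, completes. Q0=[] Q1=[P1,P2] Q2=[]
t=11-15: P1@Q1 runs 4, rem=3, quantum used, demote→Q2. Q0=[] Q1=[P2] Q2=[P1]
t=15-19: P2@Q1 runs 4, rem=5, quantum used, demote→Q2. Q0=[] Q1=[] Q2=[P1,P2]
t=19-22: P1@Q2 runs 3, rem=0, completes. Q0=[] Q1=[] Q2=[P2]
t=22-27: P2@Q2 runs 5, rem=0, completes. Q0=[] Q1=[] Q2=[]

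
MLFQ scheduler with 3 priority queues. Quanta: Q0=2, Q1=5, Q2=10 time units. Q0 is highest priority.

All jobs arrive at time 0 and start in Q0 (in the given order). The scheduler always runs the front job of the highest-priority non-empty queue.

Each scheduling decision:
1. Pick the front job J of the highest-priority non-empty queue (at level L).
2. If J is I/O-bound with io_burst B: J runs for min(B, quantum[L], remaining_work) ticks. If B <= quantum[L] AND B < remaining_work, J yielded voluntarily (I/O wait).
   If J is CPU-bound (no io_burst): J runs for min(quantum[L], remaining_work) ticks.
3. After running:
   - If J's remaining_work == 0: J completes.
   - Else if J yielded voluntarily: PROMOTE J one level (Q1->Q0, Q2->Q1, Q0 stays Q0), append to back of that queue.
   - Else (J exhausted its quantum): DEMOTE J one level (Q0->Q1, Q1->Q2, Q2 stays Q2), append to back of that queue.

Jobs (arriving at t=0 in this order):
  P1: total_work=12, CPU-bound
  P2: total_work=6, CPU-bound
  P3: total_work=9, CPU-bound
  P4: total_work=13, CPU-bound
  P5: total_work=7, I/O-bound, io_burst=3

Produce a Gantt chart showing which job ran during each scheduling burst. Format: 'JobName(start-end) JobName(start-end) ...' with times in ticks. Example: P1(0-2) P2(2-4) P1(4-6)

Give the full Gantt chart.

Answer: P1(0-2) P2(2-4) P3(4-6) P4(6-8) P5(8-10) P1(10-15) P2(15-19) P3(19-24) P4(24-29) P5(29-32) P5(32-34) P1(34-39) P3(39-41) P4(41-47)

Derivation:
t=0-2: P1@Q0 runs 2, rem=10, quantum used, demote→Q1. Q0=[P2,P3,P4,P5] Q1=[P1] Q2=[]
t=2-4: P2@Q0 runs 2, rem=4, quantum used, demote→Q1. Q0=[P3,P4,P5] Q1=[P1,P2] Q2=[]
t=4-6: P3@Q0 runs 2, rem=7, quantum used, demote→Q1. Q0=[P4,P5] Q1=[P1,P2,P3] Q2=[]
t=6-8: P4@Q0 runs 2, rem=11, quantum used, demote→Q1. Q0=[P5] Q1=[P1,P2,P3,P4] Q2=[]
t=8-10: P5@Q0 runs 2, rem=5, quantum used, demote→Q1. Q0=[] Q1=[P1,P2,P3,P4,P5] Q2=[]
t=10-15: P1@Q1 runs 5, rem=5, quantum used, demote→Q2. Q0=[] Q1=[P2,P3,P4,P5] Q2=[P1]
t=15-19: P2@Q1 runs 4, rem=0, completes. Q0=[] Q1=[P3,P4,P5] Q2=[P1]
t=19-24: P3@Q1 runs 5, rem=2, quantum used, demote→Q2. Q0=[] Q1=[P4,P5] Q2=[P1,P3]
t=24-29: P4@Q1 runs 5, rem=6, quantum used, demote→Q2. Q0=[] Q1=[P5] Q2=[P1,P3,P4]
t=29-32: P5@Q1 runs 3, rem=2, I/O yield, promote→Q0. Q0=[P5] Q1=[] Q2=[P1,P3,P4]
t=32-34: P5@Q0 runs 2, rem=0, completes. Q0=[] Q1=[] Q2=[P1,P3,P4]
t=34-39: P1@Q2 runs 5, rem=0, completes. Q0=[] Q1=[] Q2=[P3,P4]
t=39-41: P3@Q2 runs 2, rem=0, completes. Q0=[] Q1=[] Q2=[P4]
t=41-47: P4@Q2 runs 6, rem=0, completes. Q0=[] Q1=[] Q2=[]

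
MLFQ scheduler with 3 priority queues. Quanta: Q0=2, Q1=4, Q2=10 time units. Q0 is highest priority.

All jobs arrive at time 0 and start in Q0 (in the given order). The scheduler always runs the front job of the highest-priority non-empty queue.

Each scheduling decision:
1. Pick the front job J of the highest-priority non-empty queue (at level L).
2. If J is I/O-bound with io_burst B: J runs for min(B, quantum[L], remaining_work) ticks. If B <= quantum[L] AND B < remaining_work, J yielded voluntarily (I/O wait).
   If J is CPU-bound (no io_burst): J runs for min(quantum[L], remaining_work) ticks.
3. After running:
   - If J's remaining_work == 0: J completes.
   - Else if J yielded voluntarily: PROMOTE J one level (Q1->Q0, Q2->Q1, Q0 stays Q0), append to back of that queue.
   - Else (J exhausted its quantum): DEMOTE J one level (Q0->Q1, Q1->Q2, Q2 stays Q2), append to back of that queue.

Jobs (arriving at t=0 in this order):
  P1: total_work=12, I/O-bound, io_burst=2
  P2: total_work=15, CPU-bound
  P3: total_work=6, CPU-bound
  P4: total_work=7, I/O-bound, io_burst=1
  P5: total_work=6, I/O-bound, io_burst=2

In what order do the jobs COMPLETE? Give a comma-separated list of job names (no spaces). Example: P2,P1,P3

t=0-2: P1@Q0 runs 2, rem=10, I/O yield, promote→Q0. Q0=[P2,P3,P4,P5,P1] Q1=[] Q2=[]
t=2-4: P2@Q0 runs 2, rem=13, quantum used, demote→Q1. Q0=[P3,P4,P5,P1] Q1=[P2] Q2=[]
t=4-6: P3@Q0 runs 2, rem=4, quantum used, demote→Q1. Q0=[P4,P5,P1] Q1=[P2,P3] Q2=[]
t=6-7: P4@Q0 runs 1, rem=6, I/O yield, promote→Q0. Q0=[P5,P1,P4] Q1=[P2,P3] Q2=[]
t=7-9: P5@Q0 runs 2, rem=4, I/O yield, promote→Q0. Q0=[P1,P4,P5] Q1=[P2,P3] Q2=[]
t=9-11: P1@Q0 runs 2, rem=8, I/O yield, promote→Q0. Q0=[P4,P5,P1] Q1=[P2,P3] Q2=[]
t=11-12: P4@Q0 runs 1, rem=5, I/O yield, promote→Q0. Q0=[P5,P1,P4] Q1=[P2,P3] Q2=[]
t=12-14: P5@Q0 runs 2, rem=2, I/O yield, promote→Q0. Q0=[P1,P4,P5] Q1=[P2,P3] Q2=[]
t=14-16: P1@Q0 runs 2, rem=6, I/O yield, promote→Q0. Q0=[P4,P5,P1] Q1=[P2,P3] Q2=[]
t=16-17: P4@Q0 runs 1, rem=4, I/O yield, promote→Q0. Q0=[P5,P1,P4] Q1=[P2,P3] Q2=[]
t=17-19: P5@Q0 runs 2, rem=0, completes. Q0=[P1,P4] Q1=[P2,P3] Q2=[]
t=19-21: P1@Q0 runs 2, rem=4, I/O yield, promote→Q0. Q0=[P4,P1] Q1=[P2,P3] Q2=[]
t=21-22: P4@Q0 runs 1, rem=3, I/O yield, promote→Q0. Q0=[P1,P4] Q1=[P2,P3] Q2=[]
t=22-24: P1@Q0 runs 2, rem=2, I/O yield, promote→Q0. Q0=[P4,P1] Q1=[P2,P3] Q2=[]
t=24-25: P4@Q0 runs 1, rem=2, I/O yield, promote→Q0. Q0=[P1,P4] Q1=[P2,P3] Q2=[]
t=25-27: P1@Q0 runs 2, rem=0, completes. Q0=[P4] Q1=[P2,P3] Q2=[]
t=27-28: P4@Q0 runs 1, rem=1, I/O yield, promote→Q0. Q0=[P4] Q1=[P2,P3] Q2=[]
t=28-29: P4@Q0 runs 1, rem=0, completes. Q0=[] Q1=[P2,P3] Q2=[]
t=29-33: P2@Q1 runs 4, rem=9, quantum used, demote→Q2. Q0=[] Q1=[P3] Q2=[P2]
t=33-37: P3@Q1 runs 4, rem=0, completes. Q0=[] Q1=[] Q2=[P2]
t=37-46: P2@Q2 runs 9, rem=0, completes. Q0=[] Q1=[] Q2=[]

Answer: P5,P1,P4,P3,P2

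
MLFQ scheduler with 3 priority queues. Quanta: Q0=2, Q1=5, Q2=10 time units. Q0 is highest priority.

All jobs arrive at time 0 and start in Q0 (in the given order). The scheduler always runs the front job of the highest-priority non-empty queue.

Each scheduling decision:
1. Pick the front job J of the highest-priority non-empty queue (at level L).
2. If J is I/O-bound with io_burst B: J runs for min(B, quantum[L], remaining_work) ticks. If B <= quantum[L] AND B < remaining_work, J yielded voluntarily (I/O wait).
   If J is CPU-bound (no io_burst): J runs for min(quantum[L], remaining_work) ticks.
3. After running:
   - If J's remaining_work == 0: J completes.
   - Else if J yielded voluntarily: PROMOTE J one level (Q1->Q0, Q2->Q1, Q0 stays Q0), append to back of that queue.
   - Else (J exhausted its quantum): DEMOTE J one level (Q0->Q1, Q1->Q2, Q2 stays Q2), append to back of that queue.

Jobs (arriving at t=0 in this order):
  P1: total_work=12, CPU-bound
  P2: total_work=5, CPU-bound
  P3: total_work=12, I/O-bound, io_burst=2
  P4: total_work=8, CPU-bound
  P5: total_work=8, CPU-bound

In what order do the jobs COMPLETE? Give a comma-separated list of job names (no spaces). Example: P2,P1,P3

Answer: P3,P2,P1,P4,P5

Derivation:
t=0-2: P1@Q0 runs 2, rem=10, quantum used, demote→Q1. Q0=[P2,P3,P4,P5] Q1=[P1] Q2=[]
t=2-4: P2@Q0 runs 2, rem=3, quantum used, demote→Q1. Q0=[P3,P4,P5] Q1=[P1,P2] Q2=[]
t=4-6: P3@Q0 runs 2, rem=10, I/O yield, promote→Q0. Q0=[P4,P5,P3] Q1=[P1,P2] Q2=[]
t=6-8: P4@Q0 runs 2, rem=6, quantum used, demote→Q1. Q0=[P5,P3] Q1=[P1,P2,P4] Q2=[]
t=8-10: P5@Q0 runs 2, rem=6, quantum used, demote→Q1. Q0=[P3] Q1=[P1,P2,P4,P5] Q2=[]
t=10-12: P3@Q0 runs 2, rem=8, I/O yield, promote→Q0. Q0=[P3] Q1=[P1,P2,P4,P5] Q2=[]
t=12-14: P3@Q0 runs 2, rem=6, I/O yield, promote→Q0. Q0=[P3] Q1=[P1,P2,P4,P5] Q2=[]
t=14-16: P3@Q0 runs 2, rem=4, I/O yield, promote→Q0. Q0=[P3] Q1=[P1,P2,P4,P5] Q2=[]
t=16-18: P3@Q0 runs 2, rem=2, I/O yield, promote→Q0. Q0=[P3] Q1=[P1,P2,P4,P5] Q2=[]
t=18-20: P3@Q0 runs 2, rem=0, completes. Q0=[] Q1=[P1,P2,P4,P5] Q2=[]
t=20-25: P1@Q1 runs 5, rem=5, quantum used, demote→Q2. Q0=[] Q1=[P2,P4,P5] Q2=[P1]
t=25-28: P2@Q1 runs 3, rem=0, completes. Q0=[] Q1=[P4,P5] Q2=[P1]
t=28-33: P4@Q1 runs 5, rem=1, quantum used, demote→Q2. Q0=[] Q1=[P5] Q2=[P1,P4]
t=33-38: P5@Q1 runs 5, rem=1, quantum used, demote→Q2. Q0=[] Q1=[] Q2=[P1,P4,P5]
t=38-43: P1@Q2 runs 5, rem=0, completes. Q0=[] Q1=[] Q2=[P4,P5]
t=43-44: P4@Q2 runs 1, rem=0, completes. Q0=[] Q1=[] Q2=[P5]
t=44-45: P5@Q2 runs 1, rem=0, completes. Q0=[] Q1=[] Q2=[]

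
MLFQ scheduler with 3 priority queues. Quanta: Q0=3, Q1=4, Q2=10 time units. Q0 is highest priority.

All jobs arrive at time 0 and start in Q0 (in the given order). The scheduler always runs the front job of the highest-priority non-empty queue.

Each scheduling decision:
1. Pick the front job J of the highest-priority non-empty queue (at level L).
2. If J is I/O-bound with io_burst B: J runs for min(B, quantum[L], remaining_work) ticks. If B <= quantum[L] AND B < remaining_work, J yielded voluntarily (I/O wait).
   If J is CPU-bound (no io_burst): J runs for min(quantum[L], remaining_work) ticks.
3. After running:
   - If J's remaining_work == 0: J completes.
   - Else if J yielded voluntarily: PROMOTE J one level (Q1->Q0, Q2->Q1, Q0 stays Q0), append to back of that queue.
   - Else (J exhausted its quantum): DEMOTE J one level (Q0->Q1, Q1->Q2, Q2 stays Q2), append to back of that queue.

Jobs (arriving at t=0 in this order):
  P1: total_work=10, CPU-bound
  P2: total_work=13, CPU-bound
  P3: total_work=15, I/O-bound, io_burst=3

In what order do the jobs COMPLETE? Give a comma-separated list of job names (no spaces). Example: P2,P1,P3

t=0-3: P1@Q0 runs 3, rem=7, quantum used, demote→Q1. Q0=[P2,P3] Q1=[P1] Q2=[]
t=3-6: P2@Q0 runs 3, rem=10, quantum used, demote→Q1. Q0=[P3] Q1=[P1,P2] Q2=[]
t=6-9: P3@Q0 runs 3, rem=12, I/O yield, promote→Q0. Q0=[P3] Q1=[P1,P2] Q2=[]
t=9-12: P3@Q0 runs 3, rem=9, I/O yield, promote→Q0. Q0=[P3] Q1=[P1,P2] Q2=[]
t=12-15: P3@Q0 runs 3, rem=6, I/O yield, promote→Q0. Q0=[P3] Q1=[P1,P2] Q2=[]
t=15-18: P3@Q0 runs 3, rem=3, I/O yield, promote→Q0. Q0=[P3] Q1=[P1,P2] Q2=[]
t=18-21: P3@Q0 runs 3, rem=0, completes. Q0=[] Q1=[P1,P2] Q2=[]
t=21-25: P1@Q1 runs 4, rem=3, quantum used, demote→Q2. Q0=[] Q1=[P2] Q2=[P1]
t=25-29: P2@Q1 runs 4, rem=6, quantum used, demote→Q2. Q0=[] Q1=[] Q2=[P1,P2]
t=29-32: P1@Q2 runs 3, rem=0, completes. Q0=[] Q1=[] Q2=[P2]
t=32-38: P2@Q2 runs 6, rem=0, completes. Q0=[] Q1=[] Q2=[]

Answer: P3,P1,P2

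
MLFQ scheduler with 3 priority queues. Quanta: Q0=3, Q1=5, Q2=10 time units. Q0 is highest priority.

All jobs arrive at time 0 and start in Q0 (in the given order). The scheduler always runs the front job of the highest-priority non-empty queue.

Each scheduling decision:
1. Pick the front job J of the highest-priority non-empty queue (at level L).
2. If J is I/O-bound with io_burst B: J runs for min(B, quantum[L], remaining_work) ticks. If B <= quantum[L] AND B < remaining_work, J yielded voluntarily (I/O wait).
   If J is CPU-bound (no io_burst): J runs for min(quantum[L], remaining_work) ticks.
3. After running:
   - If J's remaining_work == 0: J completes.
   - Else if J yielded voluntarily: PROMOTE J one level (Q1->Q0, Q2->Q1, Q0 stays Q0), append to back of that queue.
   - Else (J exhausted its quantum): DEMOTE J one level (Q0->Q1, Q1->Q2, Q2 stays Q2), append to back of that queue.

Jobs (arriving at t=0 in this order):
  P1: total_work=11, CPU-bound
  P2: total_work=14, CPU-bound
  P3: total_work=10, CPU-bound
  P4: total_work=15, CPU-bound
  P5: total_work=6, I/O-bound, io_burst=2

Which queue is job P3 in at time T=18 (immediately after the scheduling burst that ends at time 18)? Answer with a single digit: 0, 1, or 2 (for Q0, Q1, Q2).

t=0-3: P1@Q0 runs 3, rem=8, quantum used, demote→Q1. Q0=[P2,P3,P4,P5] Q1=[P1] Q2=[]
t=3-6: P2@Q0 runs 3, rem=11, quantum used, demote→Q1. Q0=[P3,P4,P5] Q1=[P1,P2] Q2=[]
t=6-9: P3@Q0 runs 3, rem=7, quantum used, demote→Q1. Q0=[P4,P5] Q1=[P1,P2,P3] Q2=[]
t=9-12: P4@Q0 runs 3, rem=12, quantum used, demote→Q1. Q0=[P5] Q1=[P1,P2,P3,P4] Q2=[]
t=12-14: P5@Q0 runs 2, rem=4, I/O yield, promote→Q0. Q0=[P5] Q1=[P1,P2,P3,P4] Q2=[]
t=14-16: P5@Q0 runs 2, rem=2, I/O yield, promote→Q0. Q0=[P5] Q1=[P1,P2,P3,P4] Q2=[]
t=16-18: P5@Q0 runs 2, rem=0, completes. Q0=[] Q1=[P1,P2,P3,P4] Q2=[]
t=18-23: P1@Q1 runs 5, rem=3, quantum used, demote→Q2. Q0=[] Q1=[P2,P3,P4] Q2=[P1]
t=23-28: P2@Q1 runs 5, rem=6, quantum used, demote→Q2. Q0=[] Q1=[P3,P4] Q2=[P1,P2]
t=28-33: P3@Q1 runs 5, rem=2, quantum used, demote→Q2. Q0=[] Q1=[P4] Q2=[P1,P2,P3]
t=33-38: P4@Q1 runs 5, rem=7, quantum used, demote→Q2. Q0=[] Q1=[] Q2=[P1,P2,P3,P4]
t=38-41: P1@Q2 runs 3, rem=0, completes. Q0=[] Q1=[] Q2=[P2,P3,P4]
t=41-47: P2@Q2 runs 6, rem=0, completes. Q0=[] Q1=[] Q2=[P3,P4]
t=47-49: P3@Q2 runs 2, rem=0, completes. Q0=[] Q1=[] Q2=[P4]
t=49-56: P4@Q2 runs 7, rem=0, completes. Q0=[] Q1=[] Q2=[]

Answer: 1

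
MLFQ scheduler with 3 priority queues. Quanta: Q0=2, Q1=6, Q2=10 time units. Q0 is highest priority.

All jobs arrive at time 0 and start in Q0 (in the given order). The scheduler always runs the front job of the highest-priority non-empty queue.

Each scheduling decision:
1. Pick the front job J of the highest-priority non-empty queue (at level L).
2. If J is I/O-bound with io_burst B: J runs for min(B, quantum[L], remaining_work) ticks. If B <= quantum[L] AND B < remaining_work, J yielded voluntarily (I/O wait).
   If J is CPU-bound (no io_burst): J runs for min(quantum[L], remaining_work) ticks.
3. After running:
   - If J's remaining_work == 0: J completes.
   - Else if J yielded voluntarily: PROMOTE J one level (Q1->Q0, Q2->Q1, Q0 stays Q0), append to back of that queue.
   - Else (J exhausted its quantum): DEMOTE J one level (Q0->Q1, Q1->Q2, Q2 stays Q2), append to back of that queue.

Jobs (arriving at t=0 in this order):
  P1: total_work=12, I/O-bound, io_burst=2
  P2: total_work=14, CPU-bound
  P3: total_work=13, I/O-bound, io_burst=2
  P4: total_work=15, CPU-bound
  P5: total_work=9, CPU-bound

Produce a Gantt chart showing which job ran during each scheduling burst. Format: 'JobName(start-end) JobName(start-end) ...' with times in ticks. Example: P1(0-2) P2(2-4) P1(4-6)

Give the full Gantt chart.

t=0-2: P1@Q0 runs 2, rem=10, I/O yield, promote→Q0. Q0=[P2,P3,P4,P5,P1] Q1=[] Q2=[]
t=2-4: P2@Q0 runs 2, rem=12, quantum used, demote→Q1. Q0=[P3,P4,P5,P1] Q1=[P2] Q2=[]
t=4-6: P3@Q0 runs 2, rem=11, I/O yield, promote→Q0. Q0=[P4,P5,P1,P3] Q1=[P2] Q2=[]
t=6-8: P4@Q0 runs 2, rem=13, quantum used, demote→Q1. Q0=[P5,P1,P3] Q1=[P2,P4] Q2=[]
t=8-10: P5@Q0 runs 2, rem=7, quantum used, demote→Q1. Q0=[P1,P3] Q1=[P2,P4,P5] Q2=[]
t=10-12: P1@Q0 runs 2, rem=8, I/O yield, promote→Q0. Q0=[P3,P1] Q1=[P2,P4,P5] Q2=[]
t=12-14: P3@Q0 runs 2, rem=9, I/O yield, promote→Q0. Q0=[P1,P3] Q1=[P2,P4,P5] Q2=[]
t=14-16: P1@Q0 runs 2, rem=6, I/O yield, promote→Q0. Q0=[P3,P1] Q1=[P2,P4,P5] Q2=[]
t=16-18: P3@Q0 runs 2, rem=7, I/O yield, promote→Q0. Q0=[P1,P3] Q1=[P2,P4,P5] Q2=[]
t=18-20: P1@Q0 runs 2, rem=4, I/O yield, promote→Q0. Q0=[P3,P1] Q1=[P2,P4,P5] Q2=[]
t=20-22: P3@Q0 runs 2, rem=5, I/O yield, promote→Q0. Q0=[P1,P3] Q1=[P2,P4,P5] Q2=[]
t=22-24: P1@Q0 runs 2, rem=2, I/O yield, promote→Q0. Q0=[P3,P1] Q1=[P2,P4,P5] Q2=[]
t=24-26: P3@Q0 runs 2, rem=3, I/O yield, promote→Q0. Q0=[P1,P3] Q1=[P2,P4,P5] Q2=[]
t=26-28: P1@Q0 runs 2, rem=0, completes. Q0=[P3] Q1=[P2,P4,P5] Q2=[]
t=28-30: P3@Q0 runs 2, rem=1, I/O yield, promote→Q0. Q0=[P3] Q1=[P2,P4,P5] Q2=[]
t=30-31: P3@Q0 runs 1, rem=0, completes. Q0=[] Q1=[P2,P4,P5] Q2=[]
t=31-37: P2@Q1 runs 6, rem=6, quantum used, demote→Q2. Q0=[] Q1=[P4,P5] Q2=[P2]
t=37-43: P4@Q1 runs 6, rem=7, quantum used, demote→Q2. Q0=[] Q1=[P5] Q2=[P2,P4]
t=43-49: P5@Q1 runs 6, rem=1, quantum used, demote→Q2. Q0=[] Q1=[] Q2=[P2,P4,P5]
t=49-55: P2@Q2 runs 6, rem=0, completes. Q0=[] Q1=[] Q2=[P4,P5]
t=55-62: P4@Q2 runs 7, rem=0, completes. Q0=[] Q1=[] Q2=[P5]
t=62-63: P5@Q2 runs 1, rem=0, completes. Q0=[] Q1=[] Q2=[]

Answer: P1(0-2) P2(2-4) P3(4-6) P4(6-8) P5(8-10) P1(10-12) P3(12-14) P1(14-16) P3(16-18) P1(18-20) P3(20-22) P1(22-24) P3(24-26) P1(26-28) P3(28-30) P3(30-31) P2(31-37) P4(37-43) P5(43-49) P2(49-55) P4(55-62) P5(62-63)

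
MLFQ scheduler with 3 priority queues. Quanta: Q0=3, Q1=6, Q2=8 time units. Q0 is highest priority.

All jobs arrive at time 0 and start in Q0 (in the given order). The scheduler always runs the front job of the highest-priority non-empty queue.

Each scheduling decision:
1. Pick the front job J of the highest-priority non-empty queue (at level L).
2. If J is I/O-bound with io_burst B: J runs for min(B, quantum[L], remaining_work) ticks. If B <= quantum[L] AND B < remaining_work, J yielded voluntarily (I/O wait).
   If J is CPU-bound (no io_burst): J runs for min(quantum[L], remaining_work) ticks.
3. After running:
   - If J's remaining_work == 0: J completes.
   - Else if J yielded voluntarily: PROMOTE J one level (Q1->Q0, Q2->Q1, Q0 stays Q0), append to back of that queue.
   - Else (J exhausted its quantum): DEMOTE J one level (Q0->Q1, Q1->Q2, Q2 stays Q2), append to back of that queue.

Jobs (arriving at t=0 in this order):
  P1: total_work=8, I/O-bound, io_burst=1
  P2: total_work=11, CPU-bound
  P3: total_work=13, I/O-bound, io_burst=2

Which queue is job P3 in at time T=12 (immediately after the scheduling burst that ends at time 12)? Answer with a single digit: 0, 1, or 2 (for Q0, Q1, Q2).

Answer: 0

Derivation:
t=0-1: P1@Q0 runs 1, rem=7, I/O yield, promote→Q0. Q0=[P2,P3,P1] Q1=[] Q2=[]
t=1-4: P2@Q0 runs 3, rem=8, quantum used, demote→Q1. Q0=[P3,P1] Q1=[P2] Q2=[]
t=4-6: P3@Q0 runs 2, rem=11, I/O yield, promote→Q0. Q0=[P1,P3] Q1=[P2] Q2=[]
t=6-7: P1@Q0 runs 1, rem=6, I/O yield, promote→Q0. Q0=[P3,P1] Q1=[P2] Q2=[]
t=7-9: P3@Q0 runs 2, rem=9, I/O yield, promote→Q0. Q0=[P1,P3] Q1=[P2] Q2=[]
t=9-10: P1@Q0 runs 1, rem=5, I/O yield, promote→Q0. Q0=[P3,P1] Q1=[P2] Q2=[]
t=10-12: P3@Q0 runs 2, rem=7, I/O yield, promote→Q0. Q0=[P1,P3] Q1=[P2] Q2=[]
t=12-13: P1@Q0 runs 1, rem=4, I/O yield, promote→Q0. Q0=[P3,P1] Q1=[P2] Q2=[]
t=13-15: P3@Q0 runs 2, rem=5, I/O yield, promote→Q0. Q0=[P1,P3] Q1=[P2] Q2=[]
t=15-16: P1@Q0 runs 1, rem=3, I/O yield, promote→Q0. Q0=[P3,P1] Q1=[P2] Q2=[]
t=16-18: P3@Q0 runs 2, rem=3, I/O yield, promote→Q0. Q0=[P1,P3] Q1=[P2] Q2=[]
t=18-19: P1@Q0 runs 1, rem=2, I/O yield, promote→Q0. Q0=[P3,P1] Q1=[P2] Q2=[]
t=19-21: P3@Q0 runs 2, rem=1, I/O yield, promote→Q0. Q0=[P1,P3] Q1=[P2] Q2=[]
t=21-22: P1@Q0 runs 1, rem=1, I/O yield, promote→Q0. Q0=[P3,P1] Q1=[P2] Q2=[]
t=22-23: P3@Q0 runs 1, rem=0, completes. Q0=[P1] Q1=[P2] Q2=[]
t=23-24: P1@Q0 runs 1, rem=0, completes. Q0=[] Q1=[P2] Q2=[]
t=24-30: P2@Q1 runs 6, rem=2, quantum used, demote→Q2. Q0=[] Q1=[] Q2=[P2]
t=30-32: P2@Q2 runs 2, rem=0, completes. Q0=[] Q1=[] Q2=[]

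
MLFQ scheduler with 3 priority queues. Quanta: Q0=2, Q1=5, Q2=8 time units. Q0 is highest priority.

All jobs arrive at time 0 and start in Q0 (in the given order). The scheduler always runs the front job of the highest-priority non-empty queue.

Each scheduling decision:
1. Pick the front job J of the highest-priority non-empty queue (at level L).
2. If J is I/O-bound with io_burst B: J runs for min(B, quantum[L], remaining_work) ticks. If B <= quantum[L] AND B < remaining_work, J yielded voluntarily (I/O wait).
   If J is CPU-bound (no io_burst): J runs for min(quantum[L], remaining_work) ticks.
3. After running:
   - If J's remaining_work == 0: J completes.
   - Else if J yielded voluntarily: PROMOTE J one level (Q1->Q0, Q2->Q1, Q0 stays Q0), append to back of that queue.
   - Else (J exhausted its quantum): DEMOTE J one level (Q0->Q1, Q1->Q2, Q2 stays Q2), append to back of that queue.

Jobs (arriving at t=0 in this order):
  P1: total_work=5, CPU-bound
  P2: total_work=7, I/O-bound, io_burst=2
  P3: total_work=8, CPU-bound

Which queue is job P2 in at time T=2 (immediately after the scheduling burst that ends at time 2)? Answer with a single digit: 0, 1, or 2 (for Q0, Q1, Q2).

Answer: 0

Derivation:
t=0-2: P1@Q0 runs 2, rem=3, quantum used, demote→Q1. Q0=[P2,P3] Q1=[P1] Q2=[]
t=2-4: P2@Q0 runs 2, rem=5, I/O yield, promote→Q0. Q0=[P3,P2] Q1=[P1] Q2=[]
t=4-6: P3@Q0 runs 2, rem=6, quantum used, demote→Q1. Q0=[P2] Q1=[P1,P3] Q2=[]
t=6-8: P2@Q0 runs 2, rem=3, I/O yield, promote→Q0. Q0=[P2] Q1=[P1,P3] Q2=[]
t=8-10: P2@Q0 runs 2, rem=1, I/O yield, promote→Q0. Q0=[P2] Q1=[P1,P3] Q2=[]
t=10-11: P2@Q0 runs 1, rem=0, completes. Q0=[] Q1=[P1,P3] Q2=[]
t=11-14: P1@Q1 runs 3, rem=0, completes. Q0=[] Q1=[P3] Q2=[]
t=14-19: P3@Q1 runs 5, rem=1, quantum used, demote→Q2. Q0=[] Q1=[] Q2=[P3]
t=19-20: P3@Q2 runs 1, rem=0, completes. Q0=[] Q1=[] Q2=[]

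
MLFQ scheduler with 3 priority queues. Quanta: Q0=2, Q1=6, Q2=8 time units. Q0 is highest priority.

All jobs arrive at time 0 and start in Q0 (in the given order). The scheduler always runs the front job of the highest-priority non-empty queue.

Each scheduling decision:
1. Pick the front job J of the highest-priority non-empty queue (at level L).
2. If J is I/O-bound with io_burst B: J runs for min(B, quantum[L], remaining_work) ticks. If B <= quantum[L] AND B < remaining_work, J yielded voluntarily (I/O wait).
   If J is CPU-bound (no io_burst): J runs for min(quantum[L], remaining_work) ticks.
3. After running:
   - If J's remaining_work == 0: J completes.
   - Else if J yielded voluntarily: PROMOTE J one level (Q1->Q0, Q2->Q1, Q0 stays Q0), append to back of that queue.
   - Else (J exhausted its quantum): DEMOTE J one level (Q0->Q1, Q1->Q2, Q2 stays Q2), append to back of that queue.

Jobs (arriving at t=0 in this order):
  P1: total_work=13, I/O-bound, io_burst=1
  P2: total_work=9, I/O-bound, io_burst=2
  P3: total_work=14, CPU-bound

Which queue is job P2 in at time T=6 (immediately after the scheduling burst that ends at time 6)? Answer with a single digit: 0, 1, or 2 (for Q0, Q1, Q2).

Answer: 0

Derivation:
t=0-1: P1@Q0 runs 1, rem=12, I/O yield, promote→Q0. Q0=[P2,P3,P1] Q1=[] Q2=[]
t=1-3: P2@Q0 runs 2, rem=7, I/O yield, promote→Q0. Q0=[P3,P1,P2] Q1=[] Q2=[]
t=3-5: P3@Q0 runs 2, rem=12, quantum used, demote→Q1. Q0=[P1,P2] Q1=[P3] Q2=[]
t=5-6: P1@Q0 runs 1, rem=11, I/O yield, promote→Q0. Q0=[P2,P1] Q1=[P3] Q2=[]
t=6-8: P2@Q0 runs 2, rem=5, I/O yield, promote→Q0. Q0=[P1,P2] Q1=[P3] Q2=[]
t=8-9: P1@Q0 runs 1, rem=10, I/O yield, promote→Q0. Q0=[P2,P1] Q1=[P3] Q2=[]
t=9-11: P2@Q0 runs 2, rem=3, I/O yield, promote→Q0. Q0=[P1,P2] Q1=[P3] Q2=[]
t=11-12: P1@Q0 runs 1, rem=9, I/O yield, promote→Q0. Q0=[P2,P1] Q1=[P3] Q2=[]
t=12-14: P2@Q0 runs 2, rem=1, I/O yield, promote→Q0. Q0=[P1,P2] Q1=[P3] Q2=[]
t=14-15: P1@Q0 runs 1, rem=8, I/O yield, promote→Q0. Q0=[P2,P1] Q1=[P3] Q2=[]
t=15-16: P2@Q0 runs 1, rem=0, completes. Q0=[P1] Q1=[P3] Q2=[]
t=16-17: P1@Q0 runs 1, rem=7, I/O yield, promote→Q0. Q0=[P1] Q1=[P3] Q2=[]
t=17-18: P1@Q0 runs 1, rem=6, I/O yield, promote→Q0. Q0=[P1] Q1=[P3] Q2=[]
t=18-19: P1@Q0 runs 1, rem=5, I/O yield, promote→Q0. Q0=[P1] Q1=[P3] Q2=[]
t=19-20: P1@Q0 runs 1, rem=4, I/O yield, promote→Q0. Q0=[P1] Q1=[P3] Q2=[]
t=20-21: P1@Q0 runs 1, rem=3, I/O yield, promote→Q0. Q0=[P1] Q1=[P3] Q2=[]
t=21-22: P1@Q0 runs 1, rem=2, I/O yield, promote→Q0. Q0=[P1] Q1=[P3] Q2=[]
t=22-23: P1@Q0 runs 1, rem=1, I/O yield, promote→Q0. Q0=[P1] Q1=[P3] Q2=[]
t=23-24: P1@Q0 runs 1, rem=0, completes. Q0=[] Q1=[P3] Q2=[]
t=24-30: P3@Q1 runs 6, rem=6, quantum used, demote→Q2. Q0=[] Q1=[] Q2=[P3]
t=30-36: P3@Q2 runs 6, rem=0, completes. Q0=[] Q1=[] Q2=[]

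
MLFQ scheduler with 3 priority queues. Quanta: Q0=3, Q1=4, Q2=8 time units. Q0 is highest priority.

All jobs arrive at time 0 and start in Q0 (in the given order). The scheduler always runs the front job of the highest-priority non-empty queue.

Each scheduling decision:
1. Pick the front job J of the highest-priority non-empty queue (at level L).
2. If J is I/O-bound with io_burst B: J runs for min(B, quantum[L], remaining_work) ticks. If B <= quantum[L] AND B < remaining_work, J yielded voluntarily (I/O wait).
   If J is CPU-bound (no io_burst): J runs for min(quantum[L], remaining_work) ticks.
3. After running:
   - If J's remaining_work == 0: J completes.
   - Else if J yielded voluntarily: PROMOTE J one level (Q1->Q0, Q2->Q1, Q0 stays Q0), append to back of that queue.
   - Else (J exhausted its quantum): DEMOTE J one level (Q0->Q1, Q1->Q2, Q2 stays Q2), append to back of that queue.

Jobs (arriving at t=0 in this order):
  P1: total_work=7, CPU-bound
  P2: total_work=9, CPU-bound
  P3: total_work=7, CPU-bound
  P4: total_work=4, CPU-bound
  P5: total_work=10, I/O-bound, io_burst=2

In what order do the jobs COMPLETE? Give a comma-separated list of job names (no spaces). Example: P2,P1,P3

Answer: P5,P1,P3,P4,P2

Derivation:
t=0-3: P1@Q0 runs 3, rem=4, quantum used, demote→Q1. Q0=[P2,P3,P4,P5] Q1=[P1] Q2=[]
t=3-6: P2@Q0 runs 3, rem=6, quantum used, demote→Q1. Q0=[P3,P4,P5] Q1=[P1,P2] Q2=[]
t=6-9: P3@Q0 runs 3, rem=4, quantum used, demote→Q1. Q0=[P4,P5] Q1=[P1,P2,P3] Q2=[]
t=9-12: P4@Q0 runs 3, rem=1, quantum used, demote→Q1. Q0=[P5] Q1=[P1,P2,P3,P4] Q2=[]
t=12-14: P5@Q0 runs 2, rem=8, I/O yield, promote→Q0. Q0=[P5] Q1=[P1,P2,P3,P4] Q2=[]
t=14-16: P5@Q0 runs 2, rem=6, I/O yield, promote→Q0. Q0=[P5] Q1=[P1,P2,P3,P4] Q2=[]
t=16-18: P5@Q0 runs 2, rem=4, I/O yield, promote→Q0. Q0=[P5] Q1=[P1,P2,P3,P4] Q2=[]
t=18-20: P5@Q0 runs 2, rem=2, I/O yield, promote→Q0. Q0=[P5] Q1=[P1,P2,P3,P4] Q2=[]
t=20-22: P5@Q0 runs 2, rem=0, completes. Q0=[] Q1=[P1,P2,P3,P4] Q2=[]
t=22-26: P1@Q1 runs 4, rem=0, completes. Q0=[] Q1=[P2,P3,P4] Q2=[]
t=26-30: P2@Q1 runs 4, rem=2, quantum used, demote→Q2. Q0=[] Q1=[P3,P4] Q2=[P2]
t=30-34: P3@Q1 runs 4, rem=0, completes. Q0=[] Q1=[P4] Q2=[P2]
t=34-35: P4@Q1 runs 1, rem=0, completes. Q0=[] Q1=[] Q2=[P2]
t=35-37: P2@Q2 runs 2, rem=0, completes. Q0=[] Q1=[] Q2=[]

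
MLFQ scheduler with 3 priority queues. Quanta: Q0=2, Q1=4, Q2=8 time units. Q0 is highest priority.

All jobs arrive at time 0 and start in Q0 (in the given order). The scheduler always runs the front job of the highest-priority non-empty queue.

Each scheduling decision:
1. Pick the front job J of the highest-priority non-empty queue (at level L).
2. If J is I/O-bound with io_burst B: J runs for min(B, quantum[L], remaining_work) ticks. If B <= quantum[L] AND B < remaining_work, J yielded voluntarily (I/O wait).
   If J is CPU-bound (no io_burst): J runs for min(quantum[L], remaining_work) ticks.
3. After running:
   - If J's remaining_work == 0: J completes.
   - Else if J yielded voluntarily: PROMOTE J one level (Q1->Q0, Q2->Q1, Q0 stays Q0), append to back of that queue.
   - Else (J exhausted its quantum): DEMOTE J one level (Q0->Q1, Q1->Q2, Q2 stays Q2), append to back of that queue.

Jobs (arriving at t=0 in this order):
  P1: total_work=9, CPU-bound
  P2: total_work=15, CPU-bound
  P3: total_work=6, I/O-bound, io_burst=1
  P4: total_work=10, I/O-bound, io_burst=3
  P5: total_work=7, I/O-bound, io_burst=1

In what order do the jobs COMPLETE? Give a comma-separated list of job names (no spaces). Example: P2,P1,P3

t=0-2: P1@Q0 runs 2, rem=7, quantum used, demote→Q1. Q0=[P2,P3,P4,P5] Q1=[P1] Q2=[]
t=2-4: P2@Q0 runs 2, rem=13, quantum used, demote→Q1. Q0=[P3,P4,P5] Q1=[P1,P2] Q2=[]
t=4-5: P3@Q0 runs 1, rem=5, I/O yield, promote→Q0. Q0=[P4,P5,P3] Q1=[P1,P2] Q2=[]
t=5-7: P4@Q0 runs 2, rem=8, quantum used, demote→Q1. Q0=[P5,P3] Q1=[P1,P2,P4] Q2=[]
t=7-8: P5@Q0 runs 1, rem=6, I/O yield, promote→Q0. Q0=[P3,P5] Q1=[P1,P2,P4] Q2=[]
t=8-9: P3@Q0 runs 1, rem=4, I/O yield, promote→Q0. Q0=[P5,P3] Q1=[P1,P2,P4] Q2=[]
t=9-10: P5@Q0 runs 1, rem=5, I/O yield, promote→Q0. Q0=[P3,P5] Q1=[P1,P2,P4] Q2=[]
t=10-11: P3@Q0 runs 1, rem=3, I/O yield, promote→Q0. Q0=[P5,P3] Q1=[P1,P2,P4] Q2=[]
t=11-12: P5@Q0 runs 1, rem=4, I/O yield, promote→Q0. Q0=[P3,P5] Q1=[P1,P2,P4] Q2=[]
t=12-13: P3@Q0 runs 1, rem=2, I/O yield, promote→Q0. Q0=[P5,P3] Q1=[P1,P2,P4] Q2=[]
t=13-14: P5@Q0 runs 1, rem=3, I/O yield, promote→Q0. Q0=[P3,P5] Q1=[P1,P2,P4] Q2=[]
t=14-15: P3@Q0 runs 1, rem=1, I/O yield, promote→Q0. Q0=[P5,P3] Q1=[P1,P2,P4] Q2=[]
t=15-16: P5@Q0 runs 1, rem=2, I/O yield, promote→Q0. Q0=[P3,P5] Q1=[P1,P2,P4] Q2=[]
t=16-17: P3@Q0 runs 1, rem=0, completes. Q0=[P5] Q1=[P1,P2,P4] Q2=[]
t=17-18: P5@Q0 runs 1, rem=1, I/O yield, promote→Q0. Q0=[P5] Q1=[P1,P2,P4] Q2=[]
t=18-19: P5@Q0 runs 1, rem=0, completes. Q0=[] Q1=[P1,P2,P4] Q2=[]
t=19-23: P1@Q1 runs 4, rem=3, quantum used, demote→Q2. Q0=[] Q1=[P2,P4] Q2=[P1]
t=23-27: P2@Q1 runs 4, rem=9, quantum used, demote→Q2. Q0=[] Q1=[P4] Q2=[P1,P2]
t=27-30: P4@Q1 runs 3, rem=5, I/O yield, promote→Q0. Q0=[P4] Q1=[] Q2=[P1,P2]
t=30-32: P4@Q0 runs 2, rem=3, quantum used, demote→Q1. Q0=[] Q1=[P4] Q2=[P1,P2]
t=32-35: P4@Q1 runs 3, rem=0, completes. Q0=[] Q1=[] Q2=[P1,P2]
t=35-38: P1@Q2 runs 3, rem=0, completes. Q0=[] Q1=[] Q2=[P2]
t=38-46: P2@Q2 runs 8, rem=1, quantum used, demote→Q2. Q0=[] Q1=[] Q2=[P2]
t=46-47: P2@Q2 runs 1, rem=0, completes. Q0=[] Q1=[] Q2=[]

Answer: P3,P5,P4,P1,P2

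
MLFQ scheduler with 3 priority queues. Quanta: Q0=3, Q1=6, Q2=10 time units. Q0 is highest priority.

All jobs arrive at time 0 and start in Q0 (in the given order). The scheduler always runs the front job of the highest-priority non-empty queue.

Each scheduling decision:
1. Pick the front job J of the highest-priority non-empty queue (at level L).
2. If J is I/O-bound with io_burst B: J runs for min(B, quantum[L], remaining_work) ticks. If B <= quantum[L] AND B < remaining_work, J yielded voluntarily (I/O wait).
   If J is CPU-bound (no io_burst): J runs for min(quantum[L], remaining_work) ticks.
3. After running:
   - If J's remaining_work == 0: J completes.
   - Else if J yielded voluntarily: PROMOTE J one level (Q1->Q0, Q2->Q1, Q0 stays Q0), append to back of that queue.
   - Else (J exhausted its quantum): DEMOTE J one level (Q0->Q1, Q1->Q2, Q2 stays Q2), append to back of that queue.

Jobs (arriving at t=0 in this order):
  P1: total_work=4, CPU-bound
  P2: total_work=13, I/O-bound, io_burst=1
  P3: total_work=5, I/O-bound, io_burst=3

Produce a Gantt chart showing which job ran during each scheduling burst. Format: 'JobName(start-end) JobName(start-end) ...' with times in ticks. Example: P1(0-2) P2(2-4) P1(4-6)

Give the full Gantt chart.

t=0-3: P1@Q0 runs 3, rem=1, quantum used, demote→Q1. Q0=[P2,P3] Q1=[P1] Q2=[]
t=3-4: P2@Q0 runs 1, rem=12, I/O yield, promote→Q0. Q0=[P3,P2] Q1=[P1] Q2=[]
t=4-7: P3@Q0 runs 3, rem=2, I/O yield, promote→Q0. Q0=[P2,P3] Q1=[P1] Q2=[]
t=7-8: P2@Q0 runs 1, rem=11, I/O yield, promote→Q0. Q0=[P3,P2] Q1=[P1] Q2=[]
t=8-10: P3@Q0 runs 2, rem=0, completes. Q0=[P2] Q1=[P1] Q2=[]
t=10-11: P2@Q0 runs 1, rem=10, I/O yield, promote→Q0. Q0=[P2] Q1=[P1] Q2=[]
t=11-12: P2@Q0 runs 1, rem=9, I/O yield, promote→Q0. Q0=[P2] Q1=[P1] Q2=[]
t=12-13: P2@Q0 runs 1, rem=8, I/O yield, promote→Q0. Q0=[P2] Q1=[P1] Q2=[]
t=13-14: P2@Q0 runs 1, rem=7, I/O yield, promote→Q0. Q0=[P2] Q1=[P1] Q2=[]
t=14-15: P2@Q0 runs 1, rem=6, I/O yield, promote→Q0. Q0=[P2] Q1=[P1] Q2=[]
t=15-16: P2@Q0 runs 1, rem=5, I/O yield, promote→Q0. Q0=[P2] Q1=[P1] Q2=[]
t=16-17: P2@Q0 runs 1, rem=4, I/O yield, promote→Q0. Q0=[P2] Q1=[P1] Q2=[]
t=17-18: P2@Q0 runs 1, rem=3, I/O yield, promote→Q0. Q0=[P2] Q1=[P1] Q2=[]
t=18-19: P2@Q0 runs 1, rem=2, I/O yield, promote→Q0. Q0=[P2] Q1=[P1] Q2=[]
t=19-20: P2@Q0 runs 1, rem=1, I/O yield, promote→Q0. Q0=[P2] Q1=[P1] Q2=[]
t=20-21: P2@Q0 runs 1, rem=0, completes. Q0=[] Q1=[P1] Q2=[]
t=21-22: P1@Q1 runs 1, rem=0, completes. Q0=[] Q1=[] Q2=[]

Answer: P1(0-3) P2(3-4) P3(4-7) P2(7-8) P3(8-10) P2(10-11) P2(11-12) P2(12-13) P2(13-14) P2(14-15) P2(15-16) P2(16-17) P2(17-18) P2(18-19) P2(19-20) P2(20-21) P1(21-22)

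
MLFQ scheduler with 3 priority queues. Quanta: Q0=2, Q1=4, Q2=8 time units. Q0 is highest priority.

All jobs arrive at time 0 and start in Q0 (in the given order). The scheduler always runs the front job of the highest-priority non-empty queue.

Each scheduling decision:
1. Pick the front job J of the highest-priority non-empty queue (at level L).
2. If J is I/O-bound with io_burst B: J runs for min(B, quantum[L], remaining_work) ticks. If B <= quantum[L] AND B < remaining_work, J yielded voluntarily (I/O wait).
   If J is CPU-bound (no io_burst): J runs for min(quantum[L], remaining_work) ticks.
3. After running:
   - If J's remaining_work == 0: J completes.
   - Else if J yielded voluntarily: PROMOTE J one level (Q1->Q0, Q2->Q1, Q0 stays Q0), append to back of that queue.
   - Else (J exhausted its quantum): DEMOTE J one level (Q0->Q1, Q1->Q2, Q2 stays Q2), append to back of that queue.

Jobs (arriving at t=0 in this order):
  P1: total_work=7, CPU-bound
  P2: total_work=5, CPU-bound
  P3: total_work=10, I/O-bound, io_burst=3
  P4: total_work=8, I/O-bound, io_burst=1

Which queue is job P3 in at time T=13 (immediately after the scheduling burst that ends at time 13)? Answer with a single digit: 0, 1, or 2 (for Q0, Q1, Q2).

Answer: 1

Derivation:
t=0-2: P1@Q0 runs 2, rem=5, quantum used, demote→Q1. Q0=[P2,P3,P4] Q1=[P1] Q2=[]
t=2-4: P2@Q0 runs 2, rem=3, quantum used, demote→Q1. Q0=[P3,P4] Q1=[P1,P2] Q2=[]
t=4-6: P3@Q0 runs 2, rem=8, quantum used, demote→Q1. Q0=[P4] Q1=[P1,P2,P3] Q2=[]
t=6-7: P4@Q0 runs 1, rem=7, I/O yield, promote→Q0. Q0=[P4] Q1=[P1,P2,P3] Q2=[]
t=7-8: P4@Q0 runs 1, rem=6, I/O yield, promote→Q0. Q0=[P4] Q1=[P1,P2,P3] Q2=[]
t=8-9: P4@Q0 runs 1, rem=5, I/O yield, promote→Q0. Q0=[P4] Q1=[P1,P2,P3] Q2=[]
t=9-10: P4@Q0 runs 1, rem=4, I/O yield, promote→Q0. Q0=[P4] Q1=[P1,P2,P3] Q2=[]
t=10-11: P4@Q0 runs 1, rem=3, I/O yield, promote→Q0. Q0=[P4] Q1=[P1,P2,P3] Q2=[]
t=11-12: P4@Q0 runs 1, rem=2, I/O yield, promote→Q0. Q0=[P4] Q1=[P1,P2,P3] Q2=[]
t=12-13: P4@Q0 runs 1, rem=1, I/O yield, promote→Q0. Q0=[P4] Q1=[P1,P2,P3] Q2=[]
t=13-14: P4@Q0 runs 1, rem=0, completes. Q0=[] Q1=[P1,P2,P3] Q2=[]
t=14-18: P1@Q1 runs 4, rem=1, quantum used, demote→Q2. Q0=[] Q1=[P2,P3] Q2=[P1]
t=18-21: P2@Q1 runs 3, rem=0, completes. Q0=[] Q1=[P3] Q2=[P1]
t=21-24: P3@Q1 runs 3, rem=5, I/O yield, promote→Q0. Q0=[P3] Q1=[] Q2=[P1]
t=24-26: P3@Q0 runs 2, rem=3, quantum used, demote→Q1. Q0=[] Q1=[P3] Q2=[P1]
t=26-29: P3@Q1 runs 3, rem=0, completes. Q0=[] Q1=[] Q2=[P1]
t=29-30: P1@Q2 runs 1, rem=0, completes. Q0=[] Q1=[] Q2=[]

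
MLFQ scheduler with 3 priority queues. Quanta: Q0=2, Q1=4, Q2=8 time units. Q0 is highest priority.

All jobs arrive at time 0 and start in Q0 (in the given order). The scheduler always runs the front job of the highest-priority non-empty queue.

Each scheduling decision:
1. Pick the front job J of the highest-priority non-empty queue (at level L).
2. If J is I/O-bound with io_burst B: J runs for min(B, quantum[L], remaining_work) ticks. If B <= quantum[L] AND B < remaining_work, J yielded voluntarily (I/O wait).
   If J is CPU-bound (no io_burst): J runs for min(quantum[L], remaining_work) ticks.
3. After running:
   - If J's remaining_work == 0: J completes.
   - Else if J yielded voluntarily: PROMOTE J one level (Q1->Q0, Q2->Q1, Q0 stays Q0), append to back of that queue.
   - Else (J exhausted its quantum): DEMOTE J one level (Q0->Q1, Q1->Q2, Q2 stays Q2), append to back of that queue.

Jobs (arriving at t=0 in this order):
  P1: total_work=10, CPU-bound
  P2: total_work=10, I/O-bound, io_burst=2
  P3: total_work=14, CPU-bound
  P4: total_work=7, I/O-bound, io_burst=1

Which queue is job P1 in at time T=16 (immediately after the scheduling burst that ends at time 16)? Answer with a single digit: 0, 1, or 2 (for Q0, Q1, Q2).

t=0-2: P1@Q0 runs 2, rem=8, quantum used, demote→Q1. Q0=[P2,P3,P4] Q1=[P1] Q2=[]
t=2-4: P2@Q0 runs 2, rem=8, I/O yield, promote→Q0. Q0=[P3,P4,P2] Q1=[P1] Q2=[]
t=4-6: P3@Q0 runs 2, rem=12, quantum used, demote→Q1. Q0=[P4,P2] Q1=[P1,P3] Q2=[]
t=6-7: P4@Q0 runs 1, rem=6, I/O yield, promote→Q0. Q0=[P2,P4] Q1=[P1,P3] Q2=[]
t=7-9: P2@Q0 runs 2, rem=6, I/O yield, promote→Q0. Q0=[P4,P2] Q1=[P1,P3] Q2=[]
t=9-10: P4@Q0 runs 1, rem=5, I/O yield, promote→Q0. Q0=[P2,P4] Q1=[P1,P3] Q2=[]
t=10-12: P2@Q0 runs 2, rem=4, I/O yield, promote→Q0. Q0=[P4,P2] Q1=[P1,P3] Q2=[]
t=12-13: P4@Q0 runs 1, rem=4, I/O yield, promote→Q0. Q0=[P2,P4] Q1=[P1,P3] Q2=[]
t=13-15: P2@Q0 runs 2, rem=2, I/O yield, promote→Q0. Q0=[P4,P2] Q1=[P1,P3] Q2=[]
t=15-16: P4@Q0 runs 1, rem=3, I/O yield, promote→Q0. Q0=[P2,P4] Q1=[P1,P3] Q2=[]
t=16-18: P2@Q0 runs 2, rem=0, completes. Q0=[P4] Q1=[P1,P3] Q2=[]
t=18-19: P4@Q0 runs 1, rem=2, I/O yield, promote→Q0. Q0=[P4] Q1=[P1,P3] Q2=[]
t=19-20: P4@Q0 runs 1, rem=1, I/O yield, promote→Q0. Q0=[P4] Q1=[P1,P3] Q2=[]
t=20-21: P4@Q0 runs 1, rem=0, completes. Q0=[] Q1=[P1,P3] Q2=[]
t=21-25: P1@Q1 runs 4, rem=4, quantum used, demote→Q2. Q0=[] Q1=[P3] Q2=[P1]
t=25-29: P3@Q1 runs 4, rem=8, quantum used, demote→Q2. Q0=[] Q1=[] Q2=[P1,P3]
t=29-33: P1@Q2 runs 4, rem=0, completes. Q0=[] Q1=[] Q2=[P3]
t=33-41: P3@Q2 runs 8, rem=0, completes. Q0=[] Q1=[] Q2=[]

Answer: 1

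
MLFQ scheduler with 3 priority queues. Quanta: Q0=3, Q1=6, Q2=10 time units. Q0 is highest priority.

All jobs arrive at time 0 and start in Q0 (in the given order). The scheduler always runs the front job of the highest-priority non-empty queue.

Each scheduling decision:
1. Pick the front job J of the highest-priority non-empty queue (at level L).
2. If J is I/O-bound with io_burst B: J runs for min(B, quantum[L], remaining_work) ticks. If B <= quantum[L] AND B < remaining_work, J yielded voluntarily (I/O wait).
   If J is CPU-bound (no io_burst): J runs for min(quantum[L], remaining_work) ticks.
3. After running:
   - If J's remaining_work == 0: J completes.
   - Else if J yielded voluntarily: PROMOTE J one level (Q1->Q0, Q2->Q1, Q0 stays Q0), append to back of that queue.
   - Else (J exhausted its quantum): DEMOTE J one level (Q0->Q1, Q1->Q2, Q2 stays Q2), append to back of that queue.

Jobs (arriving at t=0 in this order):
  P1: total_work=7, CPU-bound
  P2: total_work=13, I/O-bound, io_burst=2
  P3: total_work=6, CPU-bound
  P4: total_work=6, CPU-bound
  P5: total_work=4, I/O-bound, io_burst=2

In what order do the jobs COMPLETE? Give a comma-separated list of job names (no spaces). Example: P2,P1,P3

Answer: P5,P2,P1,P3,P4

Derivation:
t=0-3: P1@Q0 runs 3, rem=4, quantum used, demote→Q1. Q0=[P2,P3,P4,P5] Q1=[P1] Q2=[]
t=3-5: P2@Q0 runs 2, rem=11, I/O yield, promote→Q0. Q0=[P3,P4,P5,P2] Q1=[P1] Q2=[]
t=5-8: P3@Q0 runs 3, rem=3, quantum used, demote→Q1. Q0=[P4,P5,P2] Q1=[P1,P3] Q2=[]
t=8-11: P4@Q0 runs 3, rem=3, quantum used, demote→Q1. Q0=[P5,P2] Q1=[P1,P3,P4] Q2=[]
t=11-13: P5@Q0 runs 2, rem=2, I/O yield, promote→Q0. Q0=[P2,P5] Q1=[P1,P3,P4] Q2=[]
t=13-15: P2@Q0 runs 2, rem=9, I/O yield, promote→Q0. Q0=[P5,P2] Q1=[P1,P3,P4] Q2=[]
t=15-17: P5@Q0 runs 2, rem=0, completes. Q0=[P2] Q1=[P1,P3,P4] Q2=[]
t=17-19: P2@Q0 runs 2, rem=7, I/O yield, promote→Q0. Q0=[P2] Q1=[P1,P3,P4] Q2=[]
t=19-21: P2@Q0 runs 2, rem=5, I/O yield, promote→Q0. Q0=[P2] Q1=[P1,P3,P4] Q2=[]
t=21-23: P2@Q0 runs 2, rem=3, I/O yield, promote→Q0. Q0=[P2] Q1=[P1,P3,P4] Q2=[]
t=23-25: P2@Q0 runs 2, rem=1, I/O yield, promote→Q0. Q0=[P2] Q1=[P1,P3,P4] Q2=[]
t=25-26: P2@Q0 runs 1, rem=0, completes. Q0=[] Q1=[P1,P3,P4] Q2=[]
t=26-30: P1@Q1 runs 4, rem=0, completes. Q0=[] Q1=[P3,P4] Q2=[]
t=30-33: P3@Q1 runs 3, rem=0, completes. Q0=[] Q1=[P4] Q2=[]
t=33-36: P4@Q1 runs 3, rem=0, completes. Q0=[] Q1=[] Q2=[]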